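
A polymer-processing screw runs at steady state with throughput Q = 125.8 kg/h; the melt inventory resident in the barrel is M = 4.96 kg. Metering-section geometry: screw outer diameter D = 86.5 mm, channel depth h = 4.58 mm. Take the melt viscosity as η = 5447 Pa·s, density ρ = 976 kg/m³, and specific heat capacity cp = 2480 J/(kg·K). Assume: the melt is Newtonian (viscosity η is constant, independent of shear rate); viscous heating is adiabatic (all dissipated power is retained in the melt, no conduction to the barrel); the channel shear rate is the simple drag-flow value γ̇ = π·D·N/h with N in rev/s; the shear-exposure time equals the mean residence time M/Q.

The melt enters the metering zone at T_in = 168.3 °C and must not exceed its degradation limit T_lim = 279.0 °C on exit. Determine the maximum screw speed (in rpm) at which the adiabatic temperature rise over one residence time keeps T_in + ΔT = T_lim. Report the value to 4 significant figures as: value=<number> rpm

value=18.83 rpm

Throughput in SI: Q_s = 125.8 kg/h ÷ 3600 s/h = 0.0349444 kg/s
t_res = M / Q_s = 4.96 ÷ 0.0349444 = 141.94 s
D = 86.5 mm = 0.0865 m;  h = 4.58 mm = 0.00458 m
Allowable rise: ΔT_a = T_lim − T_in = 279.0 − 168.3 = 110.7 K
γ̇_max² = ΔT_a·ρ·cp/(η·t_res) = 110.7·976·2480/(5447·141.94) = 346.568 s⁻²
Take the square root: γ̇_max = √(346.568) = 18.6163 s⁻¹
N_max = γ̇_max·h / (π·D) = 18.6163 · 0.00458 / (π · 0.0865) = 0.313757 rev/s = 18.8254 rpm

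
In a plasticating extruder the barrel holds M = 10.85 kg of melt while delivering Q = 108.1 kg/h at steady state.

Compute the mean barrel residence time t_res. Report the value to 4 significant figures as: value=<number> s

value=361.3 s

Q_s = Q / 3600 = 108.1 / 3600 = 0.0300278 kg/s
t_res = M / Q_s = 10.85 / 0.0300278 = 361.332 s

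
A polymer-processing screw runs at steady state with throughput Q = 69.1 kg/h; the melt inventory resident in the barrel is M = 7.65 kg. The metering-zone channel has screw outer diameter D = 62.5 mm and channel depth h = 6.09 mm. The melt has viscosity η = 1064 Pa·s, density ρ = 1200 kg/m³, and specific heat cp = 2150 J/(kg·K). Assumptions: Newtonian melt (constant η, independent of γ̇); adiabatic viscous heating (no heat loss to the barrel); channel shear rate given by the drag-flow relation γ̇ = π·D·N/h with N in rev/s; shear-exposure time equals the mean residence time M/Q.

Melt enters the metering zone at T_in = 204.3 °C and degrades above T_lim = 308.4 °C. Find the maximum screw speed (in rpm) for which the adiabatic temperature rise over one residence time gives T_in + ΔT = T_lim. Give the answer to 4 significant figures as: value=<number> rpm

value=46.83 rpm

Q_s = Q / 3600 = 69.1 / 3600 = 0.0191944 kg/s
t_res = M / Q_s = 7.65 ÷ 0.0191944 = 398.553 s
Convert to metres: D = 0.0625 m, h = 0.00609 m
ΔT_a = T_lim − T_in = 308.4 − 204.3 = 104.1 K
Invert ΔT = ηγ̇²t_res/(ρcp) for γ̇: γ̇_max² = ΔT_a ρ cp / (η t_res) = 104.1·1200·2150 / (1064·398.553) = 633.349 s⁻²
γ̇_max = √633.349 = 25.1664 s⁻¹
N_max = γ̇_max h / (πD) = 25.1664·0.00609/(π·0.0625) = 0.780565 rev/s → ×60 = 46.8339 rpm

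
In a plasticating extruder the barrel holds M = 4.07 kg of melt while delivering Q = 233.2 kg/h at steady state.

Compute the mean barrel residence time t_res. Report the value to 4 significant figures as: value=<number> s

Throughput in SI: Q_s = 233.2 kg/h ÷ 3600 s/h = 0.0647778 kg/s
t_res = M / Q_s = 4.07 / 0.0647778 = 62.8302 s

value=62.83 s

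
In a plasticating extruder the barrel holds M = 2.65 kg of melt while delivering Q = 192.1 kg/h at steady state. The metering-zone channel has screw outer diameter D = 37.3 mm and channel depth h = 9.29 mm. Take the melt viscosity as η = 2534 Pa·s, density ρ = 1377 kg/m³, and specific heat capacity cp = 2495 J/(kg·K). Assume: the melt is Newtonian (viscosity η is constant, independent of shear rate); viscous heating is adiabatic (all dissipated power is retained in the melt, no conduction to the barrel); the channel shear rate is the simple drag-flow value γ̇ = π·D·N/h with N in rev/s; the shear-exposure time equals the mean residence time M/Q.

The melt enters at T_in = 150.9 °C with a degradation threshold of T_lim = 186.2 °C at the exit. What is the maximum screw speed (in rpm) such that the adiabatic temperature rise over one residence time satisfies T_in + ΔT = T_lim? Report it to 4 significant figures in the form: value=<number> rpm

value=147.7 rpm

Convert throughput: Q = 192.1 kg/h = 192.1/3600 = 0.0533611 kg/s
Mean residence time: t_res = M/Q_s = 2.65 kg / 0.0533611 kg/s = 49.6616 s
D = 37.3 mm = 0.0373 m;  h = 9.29 mm = 0.00929 m
Allowable rise: ΔT_a = T_lim − T_in = 186.2 − 150.9 = 35.3 K
γ̇_max² = ΔT_a·ρ·cp/(η·t_res) = 35.3·1377·2495/(2534·49.6616) = 963.722 s⁻²
γ̇_max = sqrt(963.722) = 31.0439 s⁻¹
Solve γ̇ = πDN/h for N: N_max = γ̇_max·h/(π·D) = 31.0439 × 0.00929 / (π × 0.0373) = 2.46112 rev/s = 147.667 rpm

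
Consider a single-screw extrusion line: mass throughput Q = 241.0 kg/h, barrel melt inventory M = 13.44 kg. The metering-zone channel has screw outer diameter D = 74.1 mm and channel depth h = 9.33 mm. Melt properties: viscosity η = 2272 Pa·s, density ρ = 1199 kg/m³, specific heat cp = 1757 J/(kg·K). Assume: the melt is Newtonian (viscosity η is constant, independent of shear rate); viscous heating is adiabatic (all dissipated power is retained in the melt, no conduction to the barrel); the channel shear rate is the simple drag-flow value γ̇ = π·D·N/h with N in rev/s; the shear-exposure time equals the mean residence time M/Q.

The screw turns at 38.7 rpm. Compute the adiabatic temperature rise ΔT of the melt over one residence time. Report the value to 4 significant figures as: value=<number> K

Throughput in SI: Q_s = 241.0 kg/h ÷ 3600 s/h = 0.0669444 kg/s
t_res = M / Q_s = 13.44 ÷ 0.0669444 = 200.763 s
Geometry in metres: D = 74.1 mm → 0.0741 m, h = 9.33 mm → 0.00933 m; screw speed N = 38.7 rpm = 0.645 rev/s
γ̇ = π·D·N / h = π · 0.0741 · 0.645 / 0.00933 = 16.0933 s⁻¹
ΔT = η·γ̇²·t_res / (ρ·cp) = 2272 · (16.0933)² · 200.763 / (1199 · 1757) = 56.0782 K

value=56.08 K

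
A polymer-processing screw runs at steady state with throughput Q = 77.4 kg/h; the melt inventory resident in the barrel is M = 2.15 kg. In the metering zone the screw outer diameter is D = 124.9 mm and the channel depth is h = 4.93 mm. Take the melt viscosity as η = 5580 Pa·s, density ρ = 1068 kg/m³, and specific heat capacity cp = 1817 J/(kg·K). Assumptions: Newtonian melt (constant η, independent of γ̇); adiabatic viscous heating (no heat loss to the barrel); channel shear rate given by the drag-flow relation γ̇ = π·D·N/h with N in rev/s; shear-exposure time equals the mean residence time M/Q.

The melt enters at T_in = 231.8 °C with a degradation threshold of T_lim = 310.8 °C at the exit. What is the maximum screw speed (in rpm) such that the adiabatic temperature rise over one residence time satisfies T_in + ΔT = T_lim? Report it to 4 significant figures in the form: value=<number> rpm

value=12.50 rpm

Throughput in SI: Q_s = 77.4 kg/h ÷ 3600 s/h = 0.0215 kg/s
t_res = M / Q_s = 2.15 ÷ 0.0215 = 100 s
Geometry in SI: D = 124.9 mm → 0.1249 m, h = 4.93 mm → 0.00493 m
Allowable rise: ΔT_a = T_lim − T_in = 310.8 − 231.8 = 79 K
Invert ΔT = ηγ̇²t_res/(ρcp) for γ̇: γ̇_max² = ΔT_a ρ cp / (η t_res) = 79·1068·1817 / (5580·100) = 274.738 s⁻²
Take the square root: γ̇_max = √(274.738) = 16.5752 s⁻¹
N_max = γ̇_max·h / (π·D) = 16.5752 · 0.00493 / (π · 0.1249) = 0.208254 rev/s = 12.4953 rpm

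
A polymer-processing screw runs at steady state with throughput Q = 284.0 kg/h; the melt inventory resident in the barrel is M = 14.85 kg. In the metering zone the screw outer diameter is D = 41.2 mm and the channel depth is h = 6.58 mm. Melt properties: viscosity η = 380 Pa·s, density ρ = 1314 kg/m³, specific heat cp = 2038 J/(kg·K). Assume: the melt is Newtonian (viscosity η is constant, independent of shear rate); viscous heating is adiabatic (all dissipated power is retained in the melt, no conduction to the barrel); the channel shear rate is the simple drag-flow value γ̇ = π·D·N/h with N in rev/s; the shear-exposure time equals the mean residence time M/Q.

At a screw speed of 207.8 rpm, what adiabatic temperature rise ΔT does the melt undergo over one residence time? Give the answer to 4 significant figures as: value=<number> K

value=124.0 K

Q_s = Q / 3600 = 284.0 / 3600 = 0.0788889 kg/s
t_res = M / Q_s = 14.85 / 0.0788889 = 188.239 s
D = 41.2 mm = 0.0412 m;  h = 6.58 mm = 0.00658 m;  N = 207.8 rpm / 60 = 3.46333 rev/s
γ̇ = π·D·N / h = π · 0.0412 · 3.46333 / 0.00658 = 68.1264 s⁻¹
Adiabatic rise: ΔT = η γ̇² t_res / (ρ cp) = 380·(68.1264)²·188.239 / (1314·2038) = 123.973 K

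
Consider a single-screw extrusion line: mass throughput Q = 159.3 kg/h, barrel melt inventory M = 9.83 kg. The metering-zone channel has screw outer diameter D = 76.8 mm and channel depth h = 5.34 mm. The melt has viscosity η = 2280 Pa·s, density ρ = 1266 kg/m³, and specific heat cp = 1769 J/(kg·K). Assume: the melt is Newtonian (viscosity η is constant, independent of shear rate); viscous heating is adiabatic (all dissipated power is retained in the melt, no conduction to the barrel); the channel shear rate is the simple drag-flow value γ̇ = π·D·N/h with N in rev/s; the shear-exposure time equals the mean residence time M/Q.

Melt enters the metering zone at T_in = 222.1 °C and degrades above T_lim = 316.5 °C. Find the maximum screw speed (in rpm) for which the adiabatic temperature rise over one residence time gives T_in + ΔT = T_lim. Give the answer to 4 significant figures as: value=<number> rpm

Q_s = Q / 3600 = 159.3 / 3600 = 0.04425 kg/s
t_res = M / Q_s = 9.83 ÷ 0.04425 = 222.147 s
Geometry in SI: D = 76.8 mm → 0.0768 m, h = 5.34 mm → 0.00534 m
ΔT_a = T_lim − T_in = 316.5 − 222.1 = 94.4 K
Invert ΔT = ηγ̇²t_res/(ρcp) for γ̇: γ̇_max² = ΔT_a ρ cp / (η t_res) = 94.4·1266·1769 / (2280·222.147) = 417.406 s⁻²
Take the square root: γ̇_max = √(417.406) = 20.4305 s⁻¹
N_max = γ̇_max h / (πD) = 20.4305·0.00534/(π·0.0768) = 0.452178 rev/s → ×60 = 27.1307 rpm

value=27.13 rpm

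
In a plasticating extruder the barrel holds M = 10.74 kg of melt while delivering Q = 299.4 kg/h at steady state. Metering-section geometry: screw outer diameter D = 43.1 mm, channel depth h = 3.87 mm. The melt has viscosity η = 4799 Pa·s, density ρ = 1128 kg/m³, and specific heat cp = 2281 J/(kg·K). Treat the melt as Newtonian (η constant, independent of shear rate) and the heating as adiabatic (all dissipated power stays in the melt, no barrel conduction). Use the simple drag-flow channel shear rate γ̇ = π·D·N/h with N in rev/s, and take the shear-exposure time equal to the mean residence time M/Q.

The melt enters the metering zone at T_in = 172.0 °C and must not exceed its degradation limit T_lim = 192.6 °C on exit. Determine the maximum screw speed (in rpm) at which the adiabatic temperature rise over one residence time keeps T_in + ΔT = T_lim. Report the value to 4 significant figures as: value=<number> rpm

Q_s = Q / 3600 = 299.4 / 3600 = 0.0831667 kg/s
t_res = M / Q_s = 10.74 ÷ 0.0831667 = 129.138 s
D = 43.1 mm = 0.0431 m;  h = 3.87 mm = 0.00387 m
ΔT_a = T_lim − T_in = 192.6 − 172.0 = 20.6 K
γ̇_max² = ΔT_a·ρ·cp / (η·t_res) = [20.6 × 1128 × 2281] / [4799 × 129.138] = 85.5255 s⁻²
γ̇_max = √85.5255 = 9.248 s⁻¹
Solve γ̇ = πDN/h for N: N_max = γ̇_max·h/(π·D) = 9.248 × 0.00387 / (π × 0.0431) = 0.264321 rev/s = 15.8593 rpm

value=15.86 rpm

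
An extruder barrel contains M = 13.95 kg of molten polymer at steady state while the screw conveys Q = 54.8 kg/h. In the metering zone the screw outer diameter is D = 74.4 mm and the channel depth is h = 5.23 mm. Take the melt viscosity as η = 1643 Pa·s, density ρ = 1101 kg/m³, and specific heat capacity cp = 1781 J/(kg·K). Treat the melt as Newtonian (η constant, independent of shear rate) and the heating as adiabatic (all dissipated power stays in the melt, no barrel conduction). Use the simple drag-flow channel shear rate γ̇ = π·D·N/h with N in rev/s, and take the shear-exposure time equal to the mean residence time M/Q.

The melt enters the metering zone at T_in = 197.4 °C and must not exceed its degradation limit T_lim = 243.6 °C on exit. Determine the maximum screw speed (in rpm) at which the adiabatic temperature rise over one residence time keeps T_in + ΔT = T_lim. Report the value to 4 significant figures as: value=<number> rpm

Convert throughput: Q = 54.8 kg/h = 54.8/3600 = 0.0152222 kg/s
Mean residence time: t_res = M/Q_s = 13.95 kg / 0.0152222 kg/s = 916.423 s
Convert to metres: D = 0.0744 m, h = 0.00523 m
ΔT_a = T_lim − T_in = 243.6 − 197.4 = 46.2 K
γ̇_max² = ΔT_a·ρ·cp / (η·t_res) = [46.2 × 1101 × 1781] / [1643 × 916.423] = 60.1672 s⁻²
Take the square root: γ̇_max = √(60.1672) = 7.75675 s⁻¹
N_max = γ̇_max·h / (π·D) = 7.75675 · 0.00523 / (π · 0.0744) = 0.173564 rev/s = 10.4138 rpm

value=10.41 rpm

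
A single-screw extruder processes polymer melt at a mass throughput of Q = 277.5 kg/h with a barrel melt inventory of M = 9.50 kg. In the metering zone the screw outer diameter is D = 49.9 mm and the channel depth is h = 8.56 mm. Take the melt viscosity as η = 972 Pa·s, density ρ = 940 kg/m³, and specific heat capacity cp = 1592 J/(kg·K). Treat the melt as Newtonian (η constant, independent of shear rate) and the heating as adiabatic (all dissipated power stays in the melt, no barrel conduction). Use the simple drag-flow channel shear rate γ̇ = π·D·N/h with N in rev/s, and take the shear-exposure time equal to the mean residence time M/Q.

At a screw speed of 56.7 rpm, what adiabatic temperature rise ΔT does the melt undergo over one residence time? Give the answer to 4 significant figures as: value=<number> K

value=23.98 K

Throughput in SI: Q_s = 277.5 kg/h ÷ 3600 s/h = 0.0770833 kg/s
Mean residence time: t_res = M/Q_s = 9.50 kg / 0.0770833 kg/s = 123.243 s
Geometry in metres: D = 49.9 mm → 0.0499 m, h = 8.56 mm → 0.00856 m; screw speed N = 56.7 rpm = 0.945 rev/s
γ̇ = π D N / h = (π)(0.0499)(0.945) / 0.00856 = 17.3065 s⁻¹
ΔT = η·γ̇²·t_res/(ρ·cp) = [972 × 17.3065² × 123.243] / [940 × 1592] = 23.9759 K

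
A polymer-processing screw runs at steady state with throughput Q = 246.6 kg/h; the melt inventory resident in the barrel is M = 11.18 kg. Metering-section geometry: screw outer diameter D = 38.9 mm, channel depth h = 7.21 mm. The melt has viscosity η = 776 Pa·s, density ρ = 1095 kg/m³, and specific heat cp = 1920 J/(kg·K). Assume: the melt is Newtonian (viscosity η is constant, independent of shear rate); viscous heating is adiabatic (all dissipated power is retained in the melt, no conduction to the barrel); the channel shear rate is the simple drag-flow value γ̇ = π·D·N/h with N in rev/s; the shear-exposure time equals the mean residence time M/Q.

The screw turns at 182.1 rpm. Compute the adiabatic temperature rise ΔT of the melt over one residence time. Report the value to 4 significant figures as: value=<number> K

value=159.4 K

Convert throughput: Q = 246.6 kg/h = 246.6/3600 = 0.0685 kg/s
Mean residence time: t_res = M/Q_s = 11.18 kg / 0.0685 kg/s = 163.212 s
Geometry in metres: D = 38.9 mm → 0.0389 m, h = 7.21 mm → 0.00721 m; screw speed N = 182.1 rpm = 3.035 rev/s
Shear rate: γ̇ = πDN/h = π·0.0389·3.035/0.00721 = 51.4426 s⁻¹
ΔT = η·γ̇²·t_res / (ρ·cp) = 776 · (51.4426)² · 163.212 / (1095 · 1920) = 159.42 K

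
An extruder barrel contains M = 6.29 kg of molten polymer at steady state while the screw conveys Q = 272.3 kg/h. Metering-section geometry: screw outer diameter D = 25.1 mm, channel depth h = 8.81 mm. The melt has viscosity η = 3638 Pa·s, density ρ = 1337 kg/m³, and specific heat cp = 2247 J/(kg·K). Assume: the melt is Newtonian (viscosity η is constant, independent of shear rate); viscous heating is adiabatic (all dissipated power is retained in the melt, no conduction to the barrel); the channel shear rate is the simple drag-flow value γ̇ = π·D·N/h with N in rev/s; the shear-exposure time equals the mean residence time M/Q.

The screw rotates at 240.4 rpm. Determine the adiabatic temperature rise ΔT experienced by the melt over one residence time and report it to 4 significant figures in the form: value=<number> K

value=129.5 K

Convert throughput: Q = 272.3 kg/h = 272.3/3600 = 0.0756389 kg/s
Mean residence time: t_res = M/Q_s = 6.29 kg / 0.0756389 kg/s = 83.1583 s
D = 25.1 mm = 0.0251 m;  h = 8.81 mm = 0.00881 m;  N = 240.4 rpm / 60 = 4.00667 rev/s
Shear rate: γ̇ = πDN/h = π·0.0251·4.00667/0.00881 = 35.8617 s⁻¹
ΔT = η·γ̇²·t_res/(ρ·cp) = [3638 × 35.8617² × 83.1583] / [1337 × 2247] = 129.508 K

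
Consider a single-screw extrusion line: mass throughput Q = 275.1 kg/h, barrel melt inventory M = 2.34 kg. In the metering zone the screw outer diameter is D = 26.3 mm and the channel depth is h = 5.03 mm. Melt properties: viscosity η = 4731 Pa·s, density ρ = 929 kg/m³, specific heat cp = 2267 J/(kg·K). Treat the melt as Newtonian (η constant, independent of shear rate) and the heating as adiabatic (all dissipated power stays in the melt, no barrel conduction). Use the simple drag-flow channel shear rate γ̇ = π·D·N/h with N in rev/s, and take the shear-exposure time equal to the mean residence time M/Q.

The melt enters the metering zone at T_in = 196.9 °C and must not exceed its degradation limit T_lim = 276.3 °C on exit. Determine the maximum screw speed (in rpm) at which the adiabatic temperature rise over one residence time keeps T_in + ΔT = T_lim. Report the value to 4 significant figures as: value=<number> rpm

Convert throughput: Q = 275.1 kg/h = 275.1/3600 = 0.0764167 kg/s
t_res = M / Q_s = 2.34 / 0.0764167 = 30.6216 s
Convert to metres: D = 0.0263 m, h = 0.00503 m
ΔT_a = T_lim − T_in = 276.3 − 196.9 = 79.4 K
γ̇_max² = ΔT_a·ρ·cp/(η·t_res) = 79.4·929·2267/(4731·30.6216) = 1154.27 s⁻²
γ̇_max = √1154.27 = 33.9745 s⁻¹
N_max = γ̇_max h / (πD) = 33.9745·0.00503/(π·0.0263) = 2.06831 rev/s → ×60 = 124.099 rpm

value=124.1 rpm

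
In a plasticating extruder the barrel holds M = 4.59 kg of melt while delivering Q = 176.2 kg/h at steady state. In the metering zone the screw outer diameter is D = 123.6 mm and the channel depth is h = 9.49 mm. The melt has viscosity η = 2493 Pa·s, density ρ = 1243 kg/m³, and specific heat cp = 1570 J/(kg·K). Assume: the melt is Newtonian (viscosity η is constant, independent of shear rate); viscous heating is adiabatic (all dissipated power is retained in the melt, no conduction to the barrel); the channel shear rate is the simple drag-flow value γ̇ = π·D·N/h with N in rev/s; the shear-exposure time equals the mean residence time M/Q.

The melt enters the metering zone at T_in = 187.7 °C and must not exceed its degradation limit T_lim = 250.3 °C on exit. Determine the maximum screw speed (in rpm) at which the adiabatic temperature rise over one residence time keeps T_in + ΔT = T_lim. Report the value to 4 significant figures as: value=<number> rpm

value=33.52 rpm

Convert throughput: Q = 176.2 kg/h = 176.2/3600 = 0.0489444 kg/s
t_res = M / Q_s = 4.59 ÷ 0.0489444 = 93.7798 s
Convert to metres: D = 0.1236 m, h = 0.00949 m
Allowable rise: ΔT_a = T_lim − T_in = 250.3 − 187.7 = 62.6 K
Invert ΔT = ηγ̇²t_res/(ρcp) for γ̇: γ̇_max² = ΔT_a ρ cp / (η t_res) = 62.6·1243·1570 / (2493·93.7798) = 522.533 s⁻²
γ̇_max = sqrt(522.533) = 22.859 s⁻¹
N_max = γ̇_max h / (πD) = 22.859·0.00949/(π·0.1236) = 0.558669 rev/s → ×60 = 33.5201 rpm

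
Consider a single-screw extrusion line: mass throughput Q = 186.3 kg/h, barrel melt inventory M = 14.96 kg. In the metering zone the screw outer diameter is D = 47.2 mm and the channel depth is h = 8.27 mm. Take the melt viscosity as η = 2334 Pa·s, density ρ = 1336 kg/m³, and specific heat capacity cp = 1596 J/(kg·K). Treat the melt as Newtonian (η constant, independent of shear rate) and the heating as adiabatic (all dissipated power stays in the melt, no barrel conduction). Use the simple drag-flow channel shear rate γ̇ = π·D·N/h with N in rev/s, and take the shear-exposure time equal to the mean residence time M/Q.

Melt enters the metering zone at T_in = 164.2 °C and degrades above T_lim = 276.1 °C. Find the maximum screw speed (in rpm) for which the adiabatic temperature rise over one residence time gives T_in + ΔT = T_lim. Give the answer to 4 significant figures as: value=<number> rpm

Q_s = Q / 3600 = 186.3 / 3600 = 0.05175 kg/s
t_res = M / Q_s = 14.96 ÷ 0.05175 = 289.082 s
Geometry in SI: D = 47.2 mm → 0.0472 m, h = 8.27 mm → 0.00827 m
ΔT_a = T_lim − T_in = 276.1 °C − 164.2 °C = 111.9 K
γ̇_max² = ΔT_a·ρ·cp / (η·t_res) = [111.9 × 1336 × 1596] / [2334 × 289.082] = 353.629 s⁻²
γ̇_max = sqrt(353.629) = 18.805 s⁻¹
N_max = γ̇_max h / (πD) = 18.805·0.00827/(π·0.0472) = 1.04879 rev/s → ×60 = 62.9272 rpm

value=62.93 rpm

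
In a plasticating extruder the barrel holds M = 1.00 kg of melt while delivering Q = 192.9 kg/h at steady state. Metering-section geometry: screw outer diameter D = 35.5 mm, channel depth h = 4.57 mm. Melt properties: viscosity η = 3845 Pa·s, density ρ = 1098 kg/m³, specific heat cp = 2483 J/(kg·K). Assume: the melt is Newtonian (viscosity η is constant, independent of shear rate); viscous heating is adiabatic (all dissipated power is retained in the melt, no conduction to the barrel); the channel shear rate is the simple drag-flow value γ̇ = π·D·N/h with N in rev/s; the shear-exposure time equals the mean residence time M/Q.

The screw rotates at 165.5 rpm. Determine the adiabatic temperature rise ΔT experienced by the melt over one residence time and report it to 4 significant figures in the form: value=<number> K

value=119.3 K

Q_s = Q / 3600 = 192.9 / 3600 = 0.0535833 kg/s
t_res = M / Q_s = 1.00 ÷ 0.0535833 = 18.6625 s
Geometry in metres: D = 35.5 mm → 0.0355 m, h = 4.57 mm → 0.00457 m; screw speed N = 165.5 rpm = 2.75833 rev/s
Shear rate: γ̇ = πDN/h = π·0.0355·2.75833/0.00457 = 67.3145 s⁻¹
Adiabatic rise: ΔT = η γ̇² t_res / (ρ cp) = 3845·(67.3145)²·18.6625 / (1098·2483) = 119.263 K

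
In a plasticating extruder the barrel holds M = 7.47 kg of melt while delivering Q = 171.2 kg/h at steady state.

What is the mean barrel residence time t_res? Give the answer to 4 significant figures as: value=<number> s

value=157.1 s

Throughput in SI: Q_s = 171.2 kg/h ÷ 3600 s/h = 0.0475556 kg/s
t_res = M / Q_s = 7.47 ÷ 0.0475556 = 157.079 s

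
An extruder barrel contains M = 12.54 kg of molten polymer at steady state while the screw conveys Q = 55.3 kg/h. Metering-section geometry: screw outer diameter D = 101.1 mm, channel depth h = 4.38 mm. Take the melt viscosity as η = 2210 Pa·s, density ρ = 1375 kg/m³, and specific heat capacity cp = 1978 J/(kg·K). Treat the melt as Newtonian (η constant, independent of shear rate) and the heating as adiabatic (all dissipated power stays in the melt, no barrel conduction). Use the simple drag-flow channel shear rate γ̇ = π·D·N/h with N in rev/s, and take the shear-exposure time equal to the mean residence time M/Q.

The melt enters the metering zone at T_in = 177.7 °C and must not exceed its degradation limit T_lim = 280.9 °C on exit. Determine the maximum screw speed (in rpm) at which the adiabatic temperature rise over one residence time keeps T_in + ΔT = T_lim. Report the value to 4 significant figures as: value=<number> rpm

Q_s = Q / 3600 = 55.3 / 3600 = 0.0153611 kg/s
Mean residence time: t_res = M/Q_s = 12.54 kg / 0.0153611 kg/s = 816.347 s
D = 101.1 mm = 0.1011 m;  h = 4.38 mm = 0.00438 m
Allowable rise: ΔT_a = T_lim − T_in = 280.9 − 177.7 = 103.2 K
γ̇_max² = ΔT_a·ρ·cp / (η·t_res) = [103.2 × 1375 × 1978] / [2210 × 816.347] = 155.576 s⁻²
Take the square root: γ̇_max = √(155.576) = 12.473 s⁻¹
Solve γ̇ = πDN/h for N: N_max = γ̇_max·h/(π·D) = 12.473 × 0.00438 / (π × 0.1011) = 0.172006 rev/s = 10.3204 rpm

value=10.32 rpm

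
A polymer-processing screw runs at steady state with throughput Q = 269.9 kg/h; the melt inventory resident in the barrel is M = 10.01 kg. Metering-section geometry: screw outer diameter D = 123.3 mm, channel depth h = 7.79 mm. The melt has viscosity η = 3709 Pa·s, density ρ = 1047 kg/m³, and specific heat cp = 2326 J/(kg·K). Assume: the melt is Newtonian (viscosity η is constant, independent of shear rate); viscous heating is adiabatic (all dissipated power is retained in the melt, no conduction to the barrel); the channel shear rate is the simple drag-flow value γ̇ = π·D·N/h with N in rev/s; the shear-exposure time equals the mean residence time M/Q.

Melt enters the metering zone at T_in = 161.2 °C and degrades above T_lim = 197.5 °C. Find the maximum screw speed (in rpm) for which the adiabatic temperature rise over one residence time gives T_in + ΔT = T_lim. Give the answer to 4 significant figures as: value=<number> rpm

Convert throughput: Q = 269.9 kg/h = 269.9/3600 = 0.0749722 kg/s
t_res = M / Q_s = 10.01 ÷ 0.0749722 = 133.516 s
Geometry in SI: D = 123.3 mm → 0.1233 m, h = 7.79 mm → 0.00779 m
ΔT_a = T_lim − T_in = 197.5 − 161.2 = 36.3 K
γ̇_max² = ΔT_a·ρ·cp/(η·t_res) = 36.3·1047·2326/(3709·133.516) = 178.514 s⁻²
γ̇_max = sqrt(178.514) = 13.3609 s⁻¹
N_max = γ̇_max·h / (π·D) = 13.3609 · 0.00779 / (π · 0.1233) = 0.268696 rev/s = 16.1217 rpm

value=16.12 rpm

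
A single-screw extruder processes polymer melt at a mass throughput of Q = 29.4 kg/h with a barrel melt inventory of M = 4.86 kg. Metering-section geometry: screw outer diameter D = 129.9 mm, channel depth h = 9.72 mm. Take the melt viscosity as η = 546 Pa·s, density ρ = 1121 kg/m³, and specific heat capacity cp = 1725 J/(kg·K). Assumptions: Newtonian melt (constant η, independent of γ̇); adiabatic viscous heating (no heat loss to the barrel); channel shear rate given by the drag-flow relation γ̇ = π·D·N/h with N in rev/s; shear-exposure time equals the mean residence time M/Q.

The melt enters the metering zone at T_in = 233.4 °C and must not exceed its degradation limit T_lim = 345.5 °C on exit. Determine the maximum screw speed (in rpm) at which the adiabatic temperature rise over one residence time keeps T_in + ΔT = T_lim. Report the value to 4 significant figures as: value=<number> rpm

value=36.91 rpm

Convert throughput: Q = 29.4 kg/h = 29.4/3600 = 0.00816667 kg/s
t_res = M / Q_s = 4.86 / 0.00816667 = 595.102 s
Geometry in SI: D = 129.9 mm → 0.1299 m, h = 9.72 mm → 0.00972 m
ΔT_a = T_lim − T_in = 345.5 °C − 233.4 °C = 112.1 K
Invert ΔT = ηγ̇²t_res/(ρcp) for γ̇: γ̇_max² = ΔT_a ρ cp / (η t_res) = 112.1·1121·1725 / (546·595.102) = 667.139 s⁻²
γ̇_max = sqrt(667.139) = 25.829 s⁻¹
N_max = γ̇_max h / (πD) = 25.829·0.00972/(π·0.1299) = 0.615199 rev/s → ×60 = 36.9119 rpm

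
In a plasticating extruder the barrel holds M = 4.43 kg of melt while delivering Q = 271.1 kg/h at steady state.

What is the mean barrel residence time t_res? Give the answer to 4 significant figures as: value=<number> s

Q_s = Q / 3600 = 271.1 / 3600 = 0.0753056 kg/s
Mean residence time: t_res = M/Q_s = 4.43 kg / 0.0753056 kg/s = 58.827 s

value=58.83 s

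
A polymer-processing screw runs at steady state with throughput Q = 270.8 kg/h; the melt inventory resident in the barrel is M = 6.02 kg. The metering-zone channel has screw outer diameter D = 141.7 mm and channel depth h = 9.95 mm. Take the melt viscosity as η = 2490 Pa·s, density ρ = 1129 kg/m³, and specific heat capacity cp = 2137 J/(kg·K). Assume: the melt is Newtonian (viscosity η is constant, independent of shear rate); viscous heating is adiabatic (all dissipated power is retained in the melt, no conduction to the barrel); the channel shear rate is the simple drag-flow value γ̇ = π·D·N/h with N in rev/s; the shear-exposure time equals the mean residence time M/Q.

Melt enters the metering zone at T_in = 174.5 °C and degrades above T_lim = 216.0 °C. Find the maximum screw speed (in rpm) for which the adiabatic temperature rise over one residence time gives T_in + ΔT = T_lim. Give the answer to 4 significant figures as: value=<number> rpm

value=30.06 rpm

Q_s = Q / 3600 = 270.8 / 3600 = 0.0752222 kg/s
Mean residence time: t_res = M/Q_s = 6.02 kg / 0.0752222 kg/s = 80.0295 s
Convert to metres: D = 0.1417 m, h = 0.00995 m
ΔT_a = T_lim − T_in = 216.0 °C − 174.5 °C = 41.5 K
Invert ΔT = ηγ̇²t_res/(ρcp) for γ̇: γ̇_max² = ΔT_a ρ cp / (η t_res) = 41.5·1129·2137 / (2490·80.0295) = 502.455 s⁻²
Take the square root: γ̇_max = √(502.455) = 22.4155 s⁻¹
N_max = γ̇_max·h / (π·D) = 22.4155 · 0.00995 / (π · 0.1417) = 0.501016 rev/s = 30.061 rpm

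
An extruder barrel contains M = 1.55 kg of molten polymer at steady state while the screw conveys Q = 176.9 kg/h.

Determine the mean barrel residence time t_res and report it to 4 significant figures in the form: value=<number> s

value=31.54 s

Convert throughput: Q = 176.9 kg/h = 176.9/3600 = 0.0491389 kg/s
t_res = M / Q_s = 1.55 / 0.0491389 = 31.5432 s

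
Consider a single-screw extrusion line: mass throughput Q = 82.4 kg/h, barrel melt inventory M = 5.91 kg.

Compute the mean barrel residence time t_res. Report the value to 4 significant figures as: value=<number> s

Throughput in SI: Q_s = 82.4 kg/h ÷ 3600 s/h = 0.0228889 kg/s
t_res = M / Q_s = 5.91 ÷ 0.0228889 = 258.204 s

value=258.2 s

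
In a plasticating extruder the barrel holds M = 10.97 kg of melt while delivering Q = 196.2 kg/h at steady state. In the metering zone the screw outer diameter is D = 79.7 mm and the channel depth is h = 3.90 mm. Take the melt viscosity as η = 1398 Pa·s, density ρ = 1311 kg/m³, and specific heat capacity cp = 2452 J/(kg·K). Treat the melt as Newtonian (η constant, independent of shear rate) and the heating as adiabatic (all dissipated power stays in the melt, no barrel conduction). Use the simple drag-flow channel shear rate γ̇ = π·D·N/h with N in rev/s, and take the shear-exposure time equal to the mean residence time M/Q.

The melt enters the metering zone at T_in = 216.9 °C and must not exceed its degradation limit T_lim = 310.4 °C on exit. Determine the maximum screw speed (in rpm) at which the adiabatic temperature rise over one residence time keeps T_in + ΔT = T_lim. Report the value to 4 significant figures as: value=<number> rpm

Throughput in SI: Q_s = 196.2 kg/h ÷ 3600 s/h = 0.0545 kg/s
Mean residence time: t_res = M/Q_s = 10.97 kg / 0.0545 kg/s = 201.284 s
Geometry in SI: D = 79.7 mm → 0.0797 m, h = 3.90 mm → 0.0039 m
ΔT_a = T_lim − T_in = 310.4 °C − 216.9 °C = 93.5 K
Invert ΔT = ηγ̇²t_res/(ρcp) for γ̇: γ̇_max² = ΔT_a ρ cp / (η t_res) = 93.5·1311·2452 / (1398·201.284) = 1068.11 s⁻²
Take the square root: γ̇_max = √(1068.11) = 32.682 s⁻¹
Solve γ̇ = πDN/h for N: N_max = γ̇_max·h/(π·D) = 32.682 × 0.0039 / (π × 0.0797) = 0.509056 rev/s = 30.5433 rpm

value=30.54 rpm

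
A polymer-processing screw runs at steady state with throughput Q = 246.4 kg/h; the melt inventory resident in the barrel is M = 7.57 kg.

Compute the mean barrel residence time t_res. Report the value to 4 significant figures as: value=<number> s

Convert throughput: Q = 246.4 kg/h = 246.4/3600 = 0.0684444 kg/s
t_res = M / Q_s = 7.57 / 0.0684444 = 110.601 s

value=110.6 s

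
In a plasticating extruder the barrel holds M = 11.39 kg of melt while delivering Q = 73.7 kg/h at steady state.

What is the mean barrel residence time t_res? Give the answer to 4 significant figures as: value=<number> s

value=556.4 s

Convert throughput: Q = 73.7 kg/h = 73.7/3600 = 0.0204722 kg/s
Mean residence time: t_res = M/Q_s = 11.39 kg / 0.0204722 kg/s = 556.364 s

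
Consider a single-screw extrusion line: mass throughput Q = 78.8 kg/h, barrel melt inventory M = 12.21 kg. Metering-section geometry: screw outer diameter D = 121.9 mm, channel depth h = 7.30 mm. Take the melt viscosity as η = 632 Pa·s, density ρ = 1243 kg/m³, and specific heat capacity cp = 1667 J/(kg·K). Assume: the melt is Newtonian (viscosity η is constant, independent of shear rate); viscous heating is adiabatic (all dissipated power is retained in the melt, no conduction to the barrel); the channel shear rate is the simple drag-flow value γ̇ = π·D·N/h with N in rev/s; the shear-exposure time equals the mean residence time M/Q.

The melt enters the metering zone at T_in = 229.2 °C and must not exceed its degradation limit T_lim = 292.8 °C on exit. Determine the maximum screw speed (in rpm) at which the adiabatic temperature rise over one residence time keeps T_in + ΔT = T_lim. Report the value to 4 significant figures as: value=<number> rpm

value=22.11 rpm

Convert throughput: Q = 78.8 kg/h = 78.8/3600 = 0.0218889 kg/s
t_res = M / Q_s = 12.21 / 0.0218889 = 557.817 s
Geometry in SI: D = 121.9 mm → 0.1219 m, h = 7.30 mm → 0.0073 m
Allowable rise: ΔT_a = T_lim − T_in = 292.8 − 229.2 = 63.6 K
γ̇_max² = ΔT_a·ρ·cp/(η·t_res) = 63.6·1243·1667/(632·557.817) = 373.813 s⁻²
Take the square root: γ̇_max = √(373.813) = 19.3343 s⁻¹
Solve γ̇ = πDN/h for N: N_max = γ̇_max·h/(π·D) = 19.3343 × 0.0073 / (π × 0.1219) = 0.36855 rev/s = 22.113 rpm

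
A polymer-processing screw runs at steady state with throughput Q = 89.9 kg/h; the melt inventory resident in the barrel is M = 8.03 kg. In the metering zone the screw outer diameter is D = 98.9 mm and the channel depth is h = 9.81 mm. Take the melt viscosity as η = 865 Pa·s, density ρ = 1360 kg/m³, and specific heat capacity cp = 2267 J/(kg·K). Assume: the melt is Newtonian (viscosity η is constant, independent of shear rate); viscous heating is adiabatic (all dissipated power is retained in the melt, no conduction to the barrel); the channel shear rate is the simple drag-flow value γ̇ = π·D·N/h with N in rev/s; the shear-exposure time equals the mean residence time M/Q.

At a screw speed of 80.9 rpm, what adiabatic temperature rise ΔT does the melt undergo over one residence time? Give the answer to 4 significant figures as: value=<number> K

value=164.5 K

Throughput in SI: Q_s = 89.9 kg/h ÷ 3600 s/h = 0.0249722 kg/s
t_res = M / Q_s = 8.03 / 0.0249722 = 321.557 s
Geometry in metres: D = 98.9 mm → 0.0989 m, h = 9.81 mm → 0.00981 m; screw speed N = 80.9 rpm = 1.34833 rev/s
Shear rate: γ̇ = πDN/h = π·0.0989·1.34833/0.00981 = 42.7046 s⁻¹
ΔT = η·γ̇²·t_res / (ρ·cp) = 865 · (42.7046)² · 321.557 / (1360 · 2267) = 164.525 K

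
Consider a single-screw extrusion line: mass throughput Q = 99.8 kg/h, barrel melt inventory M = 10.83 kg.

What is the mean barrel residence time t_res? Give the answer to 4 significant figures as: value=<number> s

value=390.7 s

Q_s = Q / 3600 = 99.8 / 3600 = 0.0277222 kg/s
Mean residence time: t_res = M/Q_s = 10.83 kg / 0.0277222 kg/s = 390.661 s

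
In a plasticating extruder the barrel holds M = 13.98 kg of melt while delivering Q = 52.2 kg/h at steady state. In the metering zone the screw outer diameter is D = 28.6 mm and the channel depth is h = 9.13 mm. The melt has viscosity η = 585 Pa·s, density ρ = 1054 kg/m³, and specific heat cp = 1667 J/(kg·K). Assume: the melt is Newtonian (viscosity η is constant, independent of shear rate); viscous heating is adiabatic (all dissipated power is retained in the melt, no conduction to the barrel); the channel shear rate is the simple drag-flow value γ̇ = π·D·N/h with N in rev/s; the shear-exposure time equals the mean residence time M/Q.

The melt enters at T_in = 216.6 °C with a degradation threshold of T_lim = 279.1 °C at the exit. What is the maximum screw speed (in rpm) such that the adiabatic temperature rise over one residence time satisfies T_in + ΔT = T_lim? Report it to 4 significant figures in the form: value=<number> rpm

Throughput in SI: Q_s = 52.2 kg/h ÷ 3600 s/h = 0.0145 kg/s
t_res = M / Q_s = 13.98 / 0.0145 = 964.138 s
Geometry in SI: D = 28.6 mm → 0.0286 m, h = 9.13 mm → 0.00913 m
ΔT_a = T_lim − T_in = 279.1 °C − 216.6 °C = 62.5 K
γ̇_max² = ΔT_a·ρ·cp / (η·t_res) = [62.5 × 1054 × 1667] / [585 × 964.138] = 194.698 s⁻²
γ̇_max = √194.698 = 13.9534 s⁻¹
N_max = γ̇_max h / (πD) = 13.9534·0.00913/(π·0.0286) = 1.41787 rev/s → ×60 = 85.072 rpm

value=85.07 rpm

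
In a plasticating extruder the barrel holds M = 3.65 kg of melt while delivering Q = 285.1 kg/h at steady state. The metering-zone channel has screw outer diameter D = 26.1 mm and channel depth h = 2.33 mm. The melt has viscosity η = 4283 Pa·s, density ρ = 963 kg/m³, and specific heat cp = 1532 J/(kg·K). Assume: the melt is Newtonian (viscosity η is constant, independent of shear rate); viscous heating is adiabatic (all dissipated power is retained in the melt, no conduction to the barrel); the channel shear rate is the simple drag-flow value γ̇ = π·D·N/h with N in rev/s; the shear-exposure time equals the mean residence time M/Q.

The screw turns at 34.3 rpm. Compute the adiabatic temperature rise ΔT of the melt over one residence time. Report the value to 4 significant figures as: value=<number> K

Q_s = Q / 3600 = 285.1 / 3600 = 0.0791944 kg/s
Mean residence time: t_res = M/Q_s = 3.65 kg / 0.0791944 kg/s = 46.0891 s
D = 26.1 mm = 0.0261 m;  h = 2.33 mm = 0.00233 m;  N = 34.3 rpm / 60 = 0.571667 rev/s
γ̇ = π·D·N / h = π · 0.0261 · 0.571667 / 0.00233 = 20.1177 s⁻¹
ΔT = η·γ̇²·t_res/(ρ·cp) = [4283 × 20.1177² × 46.0891] / [963 × 1532] = 54.1522 K

value=54.15 K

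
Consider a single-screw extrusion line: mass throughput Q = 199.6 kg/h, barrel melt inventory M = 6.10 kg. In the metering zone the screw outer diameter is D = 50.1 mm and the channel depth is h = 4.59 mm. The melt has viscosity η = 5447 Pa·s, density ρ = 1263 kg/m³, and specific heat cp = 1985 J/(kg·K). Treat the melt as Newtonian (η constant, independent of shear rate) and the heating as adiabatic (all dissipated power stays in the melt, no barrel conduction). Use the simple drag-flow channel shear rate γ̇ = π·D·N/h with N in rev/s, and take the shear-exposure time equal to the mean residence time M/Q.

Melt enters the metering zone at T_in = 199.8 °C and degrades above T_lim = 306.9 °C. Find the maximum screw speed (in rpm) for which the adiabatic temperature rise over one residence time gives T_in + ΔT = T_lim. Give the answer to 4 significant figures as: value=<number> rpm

value=37.04 rpm

Q_s = Q / 3600 = 199.6 / 3600 = 0.0554444 kg/s
t_res = M / Q_s = 6.10 / 0.0554444 = 110.02 s
D = 50.1 mm = 0.0501 m;  h = 4.59 mm = 0.00459 m
ΔT_a = T_lim − T_in = 306.9 °C − 199.8 °C = 107.1 K
γ̇_max² = ΔT_a·ρ·cp / (η·t_res) = [107.1 × 1263 × 1985] / [5447 × 110.02] = 448.048 s⁻²
γ̇_max = √448.048 = 21.1671 s⁻¹
Solve γ̇ = πDN/h for N: N_max = γ̇_max·h/(π·D) = 21.1671 × 0.00459 / (π × 0.0501) = 0.617287 rev/s = 37.0372 rpm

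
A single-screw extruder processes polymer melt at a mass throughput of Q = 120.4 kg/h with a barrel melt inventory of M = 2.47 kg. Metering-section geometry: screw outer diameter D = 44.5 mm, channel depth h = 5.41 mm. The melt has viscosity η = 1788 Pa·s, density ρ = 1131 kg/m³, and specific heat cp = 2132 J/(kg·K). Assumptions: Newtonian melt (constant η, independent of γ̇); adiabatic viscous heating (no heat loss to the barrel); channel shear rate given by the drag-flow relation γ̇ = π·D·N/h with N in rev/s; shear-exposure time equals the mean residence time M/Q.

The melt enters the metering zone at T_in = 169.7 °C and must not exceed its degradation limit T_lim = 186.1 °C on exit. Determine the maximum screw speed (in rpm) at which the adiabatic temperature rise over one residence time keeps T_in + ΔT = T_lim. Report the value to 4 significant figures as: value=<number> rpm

value=40.18 rpm

Throughput in SI: Q_s = 120.4 kg/h ÷ 3600 s/h = 0.0334444 kg/s
t_res = M / Q_s = 2.47 ÷ 0.0334444 = 73.8538 s
Geometry in SI: D = 44.5 mm → 0.0445 m, h = 5.41 mm → 0.00541 m
ΔT_a = T_lim − T_in = 186.1 − 169.7 = 16.4 K
γ̇_max² = ΔT_a·ρ·cp/(η·t_res) = 16.4·1131·2132/(1788·73.8538) = 299.47 s⁻²
γ̇_max = √299.47 = 17.3052 s⁻¹
Solve γ̇ = πDN/h for N: N_max = γ̇_max·h/(π·D) = 17.3052 × 0.00541 / (π × 0.0445) = 0.669675 rev/s = 40.1805 rpm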